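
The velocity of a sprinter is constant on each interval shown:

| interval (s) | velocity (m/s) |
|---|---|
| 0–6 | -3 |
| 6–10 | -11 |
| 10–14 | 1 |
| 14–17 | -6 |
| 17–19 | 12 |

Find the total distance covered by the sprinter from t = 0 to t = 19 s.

Distance (not displacement) is the total path length: add the absolute areas under v-t.
0–6 s: |-3| × 6 = 18 m
6–10 s: |-11| × 4 = 44 m
10–14 s: |1| × 4 = 4 m
14–17 s: |-6| × 3 = 18 m
17–19 s: |12| × 2 = 24 m
Total distance = 108 m

108 m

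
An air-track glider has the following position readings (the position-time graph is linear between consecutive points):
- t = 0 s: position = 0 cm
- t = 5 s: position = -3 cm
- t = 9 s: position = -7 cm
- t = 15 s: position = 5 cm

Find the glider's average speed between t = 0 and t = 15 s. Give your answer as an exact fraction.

Average speed = (total path length)/(elapsed time); on a piecewise-linear x-t graph the path length is Σ|Δx|.
0–5 s: |Δx| = |-3 − 0| = 3 cm
5–9 s: |Δx| = |-7 − -3| = 4 cm
9–15 s: |Δx| = |5 − -7| = 12 cm
Total path = 19 cm; average speed = 19/15 = 19/15 cm/s.

19/15 cm/s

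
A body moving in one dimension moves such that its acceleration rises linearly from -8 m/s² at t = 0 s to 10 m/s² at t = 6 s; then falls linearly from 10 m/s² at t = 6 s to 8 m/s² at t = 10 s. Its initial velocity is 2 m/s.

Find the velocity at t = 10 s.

44 m/s

Δv equals the area under the a-t graph; then v = v₀ + Δv.
0–6 s: ½(-8 + 10)(6) = 6 m/s
6–10 s: ½(10 + 8)(4) = 36 m/s
Δv = 42 m/s, so v(10) = 2 + (42) = 44 m/s.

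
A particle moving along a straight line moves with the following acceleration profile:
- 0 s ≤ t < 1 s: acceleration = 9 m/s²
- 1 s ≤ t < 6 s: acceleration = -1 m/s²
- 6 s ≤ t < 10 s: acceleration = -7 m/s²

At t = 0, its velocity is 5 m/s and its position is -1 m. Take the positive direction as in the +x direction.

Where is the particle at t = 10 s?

46 m

On each constant-a segment, Δv = aΔt and Δx = v₀Δt + ½aΔt²; chain segment to segment.
0–1 s: v starts 5 m/s; Δx = 5·1 + ½·9·1² = 9.5 m; v ends 14 m/s.
1–6 s: v starts 14 m/s; Δx = 14·5 + ½·-1·5² = 57.5 m; v ends 9 m/s.
6–10 s: v starts 9 m/s; Δx = 9·4 + ½·-7·4² = -20 m; v ends -19 m/s.
x(10) = -1 + Σ Δx = 46 m.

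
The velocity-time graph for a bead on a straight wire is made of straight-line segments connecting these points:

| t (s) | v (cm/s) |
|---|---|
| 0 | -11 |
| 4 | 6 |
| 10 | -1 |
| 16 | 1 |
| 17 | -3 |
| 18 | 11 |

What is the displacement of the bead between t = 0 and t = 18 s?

Net displacement equals the area under the velocity-time graph (areas below the axis count negative).
0–4 s: ½(-11 + 6)(4) = -10 cm
4–10 s: ½(6 + -1)(6) = 15 cm
10–16 s: ½(-1 + 1)(6) = 0 cm
16–17 s: ½(1 + -3)(1) = -1 cm
17–18 s: ½(-3 + 11)(1) = 4 cm
Net displacement = 8 cm

8 cm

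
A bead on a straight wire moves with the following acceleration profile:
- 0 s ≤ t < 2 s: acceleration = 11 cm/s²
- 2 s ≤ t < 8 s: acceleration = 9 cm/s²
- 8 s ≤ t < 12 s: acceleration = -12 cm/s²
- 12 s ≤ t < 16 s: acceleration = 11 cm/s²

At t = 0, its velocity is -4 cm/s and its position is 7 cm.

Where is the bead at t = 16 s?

On each constant-a segment, Δv = aΔt and Δx = v₀Δt + ½aΔt²; chain segment to segment.
0–2 s: v starts -4 cm/s; Δx = -4·2 + ½·11·2² = 14 cm; v ends 18 cm/s.
2–8 s: v starts 18 cm/s; Δx = 18·6 + ½·9·6² = 270 cm; v ends 72 cm/s.
8–12 s: v starts 72 cm/s; Δx = 72·4 + ½·-12·4² = 192 cm; v ends 24 cm/s.
12–16 s: v starts 24 cm/s; Δx = 24·4 + ½·11·4² = 184 cm; v ends 68 cm/s.
x(16) = 7 + Σ Δx = 667 cm.

667 cm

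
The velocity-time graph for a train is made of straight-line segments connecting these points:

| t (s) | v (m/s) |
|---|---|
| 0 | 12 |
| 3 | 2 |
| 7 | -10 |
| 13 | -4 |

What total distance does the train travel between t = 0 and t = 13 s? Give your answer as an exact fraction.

241/3 m

Distance (not displacement) is the total path length: add the absolute areas under v-t.
0–3 s: |½(12 + 2)(3)| = 21 m
3–7 s: v = 0 at t = 11/3 s; triangle areas 2/3 + 50/3 = 52/3 m
7–13 s: |½(-10 + -4)(6)| = 42 m
Total distance = 241/3 m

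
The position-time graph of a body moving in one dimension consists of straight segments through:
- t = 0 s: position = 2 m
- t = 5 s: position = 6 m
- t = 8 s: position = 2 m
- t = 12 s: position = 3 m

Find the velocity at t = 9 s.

0.25 m/s

Velocity is the slope of the x-t graph on 8–12 s: (3 − 2)/(12 − 8) = 0.25 m/s.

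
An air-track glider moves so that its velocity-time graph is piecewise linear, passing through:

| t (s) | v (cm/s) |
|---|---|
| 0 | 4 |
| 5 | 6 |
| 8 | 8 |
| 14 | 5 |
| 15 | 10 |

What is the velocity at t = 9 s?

On 8–14 s the graph is linear from 8 to 5 cm/s: v(9) = 8 + (5 − 8)·(9 − 8)/(14 − 8) = 7.5 cm/s.

7.5 cm/s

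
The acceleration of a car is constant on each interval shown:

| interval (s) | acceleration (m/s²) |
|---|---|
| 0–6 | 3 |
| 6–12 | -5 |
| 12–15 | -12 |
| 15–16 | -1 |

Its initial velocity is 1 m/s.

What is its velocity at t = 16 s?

-48 m/s

Δv equals the area under the a-t graph; then v = v₀ + Δv.
0–6 s: 3 × 6 = 18 m/s
6–12 s: -5 × 6 = -30 m/s
12–15 s: -12 × 3 = -36 m/s
15–16 s: -1 × 1 = -1 m/s
Δv = -49 m/s, so v(16) = 1 + (-49) = -48 m/s.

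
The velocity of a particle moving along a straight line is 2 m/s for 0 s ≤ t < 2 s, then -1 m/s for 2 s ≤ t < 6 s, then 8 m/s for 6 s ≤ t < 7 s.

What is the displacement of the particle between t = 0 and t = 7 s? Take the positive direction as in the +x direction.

Displacement is the signed area under the v-t curve.
0–2 s: 2 × 2 = 4 m
2–6 s: -1 × 4 = -4 m
6–7 s: 8 × 1 = 8 m
Net displacement = 8 m

8 m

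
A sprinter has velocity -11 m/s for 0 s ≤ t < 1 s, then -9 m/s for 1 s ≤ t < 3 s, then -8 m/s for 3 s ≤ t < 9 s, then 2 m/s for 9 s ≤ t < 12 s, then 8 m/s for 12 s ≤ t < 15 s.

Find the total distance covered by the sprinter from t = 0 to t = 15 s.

107 m

Distance (not displacement) is the total path length: add the absolute areas under v-t.
0–1 s: |-11| × 1 = 11 m
1–3 s: |-9| × 2 = 18 m
3–9 s: |-8| × 6 = 48 m
9–12 s: |2| × 3 = 6 m
12–15 s: |8| × 3 = 24 m
Total distance = 107 m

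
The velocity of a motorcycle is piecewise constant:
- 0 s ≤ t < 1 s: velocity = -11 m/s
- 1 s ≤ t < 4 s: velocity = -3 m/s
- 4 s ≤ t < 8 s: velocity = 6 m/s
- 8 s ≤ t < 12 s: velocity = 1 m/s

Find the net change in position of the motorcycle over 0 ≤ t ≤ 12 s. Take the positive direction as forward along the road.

8 m

Displacement is the signed area under the v-t curve.
0–1 s: -11 × 1 = -11 m
1–4 s: -3 × 3 = -9 m
4–8 s: 6 × 4 = 24 m
8–12 s: 1 × 4 = 4 m
Net displacement = 8 m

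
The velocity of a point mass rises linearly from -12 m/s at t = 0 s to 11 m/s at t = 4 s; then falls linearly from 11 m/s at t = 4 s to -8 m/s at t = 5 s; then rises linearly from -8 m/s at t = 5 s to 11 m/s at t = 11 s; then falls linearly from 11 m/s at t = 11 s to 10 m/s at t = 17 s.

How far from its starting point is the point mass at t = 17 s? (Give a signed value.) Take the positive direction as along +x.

71.5 m

Net displacement equals the area under the velocity-time graph (areas below the axis count negative).
0–4 s: ½(-12 + 11)(4) = -2 m
4–5 s: ½(11 + -8)(1) = 1.5 m
5–11 s: ½(-8 + 11)(6) = 9 m
11–17 s: ½(11 + 10)(6) = 63 m
Net displacement = 71.5 m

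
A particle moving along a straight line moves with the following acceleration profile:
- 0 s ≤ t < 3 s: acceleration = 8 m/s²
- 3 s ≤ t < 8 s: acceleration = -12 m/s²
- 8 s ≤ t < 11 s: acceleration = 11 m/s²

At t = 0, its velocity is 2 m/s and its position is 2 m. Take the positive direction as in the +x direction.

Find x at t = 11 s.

On each constant-a segment, Δv = aΔt and Δx = v₀Δt + ½aΔt²; chain segment to segment.
0–3 s: v starts 2 m/s; Δx = 2·3 + ½·8·3² = 42 m; v ends 26 m/s.
3–8 s: v starts 26 m/s; Δx = 26·5 + ½·-12·5² = -20 m; v ends -34 m/s.
8–11 s: v starts -34 m/s; Δx = -34·3 + ½·11·3² = -52.5 m; v ends -1 m/s.
x(11) = 2 + Σ Δx = -28.5 m.

-28.5 m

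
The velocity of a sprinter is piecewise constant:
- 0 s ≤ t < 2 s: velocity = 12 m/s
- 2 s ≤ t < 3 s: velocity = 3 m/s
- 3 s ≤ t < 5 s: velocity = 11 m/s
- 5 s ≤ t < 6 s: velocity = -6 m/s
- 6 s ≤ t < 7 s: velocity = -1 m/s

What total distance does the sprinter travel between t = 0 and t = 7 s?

Total distance travelled is ∫|v| dt — sum the magnitudes of each area piece.
0–2 s: |12| × 2 = 24 m
2–3 s: |3| × 1 = 3 m
3–5 s: |11| × 2 = 22 m
5–6 s: |-6| × 1 = 6 m
6–7 s: |-1| × 1 = 1 m
Total distance = 56 m

56 m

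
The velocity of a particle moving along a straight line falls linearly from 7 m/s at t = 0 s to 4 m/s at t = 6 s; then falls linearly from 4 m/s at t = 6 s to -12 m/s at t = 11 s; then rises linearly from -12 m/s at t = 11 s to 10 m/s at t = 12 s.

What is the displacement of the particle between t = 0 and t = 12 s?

Displacement is the signed area under the v-t curve.
0–6 s: ½(7 + 4)(6) = 33 m
6–11 s: ½(4 + -12)(5) = -20 m
11–12 s: ½(-12 + 10)(1) = -1 m
Net displacement = 12 m

12 m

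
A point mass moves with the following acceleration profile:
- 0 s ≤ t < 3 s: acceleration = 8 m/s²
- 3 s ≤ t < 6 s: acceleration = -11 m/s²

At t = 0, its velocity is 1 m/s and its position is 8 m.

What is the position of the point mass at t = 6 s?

On each constant-a segment, Δv = aΔt and Δx = v₀Δt + ½aΔt²; chain segment to segment.
0–3 s: v starts 1 m/s; Δx = 1·3 + ½·8·3² = 39 m; v ends 25 m/s.
3–6 s: v starts 25 m/s; Δx = 25·3 + ½·-11·3² = 25.5 m; v ends -8 m/s.
x(6) = 8 + Σ Δx = 72.5 m.

72.5 m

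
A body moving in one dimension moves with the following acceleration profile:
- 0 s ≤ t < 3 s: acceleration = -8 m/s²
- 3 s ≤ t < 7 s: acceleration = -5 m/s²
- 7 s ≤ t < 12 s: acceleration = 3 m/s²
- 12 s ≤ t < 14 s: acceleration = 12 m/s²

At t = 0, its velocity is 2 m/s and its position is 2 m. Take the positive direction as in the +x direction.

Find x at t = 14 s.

On each constant-a segment, Δv = aΔt and Δx = v₀Δt + ½aΔt²; chain segment to segment.
0–3 s: v starts 2 m/s; Δx = 2·3 + ½·-8·3² = -30 m; v ends -22 m/s.
3–7 s: v starts -22 m/s; Δx = -22·4 + ½·-5·4² = -128 m; v ends -42 m/s.
7–12 s: v starts -42 m/s; Δx = -42·5 + ½·3·5² = -172.5 m; v ends -27 m/s.
12–14 s: v starts -27 m/s; Δx = -27·2 + ½·12·2² = -30 m; v ends -3 m/s.
x(14) = 2 + Σ Δx = -358.5 m.

-358.5 m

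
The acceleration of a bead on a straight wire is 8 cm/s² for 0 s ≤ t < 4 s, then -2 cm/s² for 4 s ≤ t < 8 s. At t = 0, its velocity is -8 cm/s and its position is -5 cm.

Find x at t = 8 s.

On each constant-a segment, Δv = aΔt and Δx = v₀Δt + ½aΔt²; chain segment to segment.
0–4 s: v starts -8 cm/s; Δx = -8·4 + ½·8·4² = 32 cm; v ends 24 cm/s.
4–8 s: v starts 24 cm/s; Δx = 24·4 + ½·-2·4² = 80 cm; v ends 16 cm/s.
x(8) = -5 + Σ Δx = 107 cm.

107 cm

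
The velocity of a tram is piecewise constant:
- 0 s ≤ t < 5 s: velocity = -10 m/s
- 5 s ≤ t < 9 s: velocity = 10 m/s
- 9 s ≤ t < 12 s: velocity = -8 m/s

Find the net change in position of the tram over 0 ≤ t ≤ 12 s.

Displacement is the signed area under the v-t curve.
0–5 s: -10 × 5 = -50 m
5–9 s: 10 × 4 = 40 m
9–12 s: -8 × 3 = -24 m
Net displacement = -34 m

-34 m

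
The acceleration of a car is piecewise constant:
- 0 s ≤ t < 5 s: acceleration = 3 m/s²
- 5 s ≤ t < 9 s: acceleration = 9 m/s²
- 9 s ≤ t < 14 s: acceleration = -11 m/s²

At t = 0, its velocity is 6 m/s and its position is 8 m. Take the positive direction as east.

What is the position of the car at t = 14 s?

On each constant-a segment, Δv = aΔt and Δx = v₀Δt + ½aΔt²; chain segment to segment.
0–5 s: v starts 6 m/s; Δx = 6·5 + ½·3·5² = 67.5 m; v ends 21 m/s.
5–9 s: v starts 21 m/s; Δx = 21·4 + ½·9·4² = 156 m; v ends 57 m/s.
9–14 s: v starts 57 m/s; Δx = 57·5 + ½·-11·5² = 147.5 m; v ends 2 m/s.
x(14) = 8 + Σ Δx = 379 m.

379 m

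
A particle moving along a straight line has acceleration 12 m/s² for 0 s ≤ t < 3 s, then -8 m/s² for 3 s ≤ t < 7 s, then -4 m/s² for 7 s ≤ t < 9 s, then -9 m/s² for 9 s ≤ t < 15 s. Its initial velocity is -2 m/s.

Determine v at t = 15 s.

Δv equals the area under the a-t graph; then v = v₀ + Δv.
0–3 s: 12 × 3 = 36 m/s
3–7 s: -8 × 4 = -32 m/s
7–9 s: -4 × 2 = -8 m/s
9–15 s: -9 × 6 = -54 m/s
Δv = -58 m/s, so v(15) = -2 + (-58) = -60 m/s.

-60 m/s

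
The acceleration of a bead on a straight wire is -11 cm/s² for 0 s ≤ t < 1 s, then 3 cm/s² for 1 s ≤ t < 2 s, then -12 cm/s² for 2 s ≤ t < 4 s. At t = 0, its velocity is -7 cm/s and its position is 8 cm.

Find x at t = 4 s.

-75 cm

On each constant-a segment, Δv = aΔt and Δx = v₀Δt + ½aΔt²; chain segment to segment.
0–1 s: v starts -7 cm/s; Δx = -7·1 + ½·-11·1² = -12.5 cm; v ends -18 cm/s.
1–2 s: v starts -18 cm/s; Δx = -18·1 + ½·3·1² = -16.5 cm; v ends -15 cm/s.
2–4 s: v starts -15 cm/s; Δx = -15·2 + ½·-12·2² = -54 cm; v ends -39 cm/s.
x(4) = 8 + Σ Δx = -75 cm.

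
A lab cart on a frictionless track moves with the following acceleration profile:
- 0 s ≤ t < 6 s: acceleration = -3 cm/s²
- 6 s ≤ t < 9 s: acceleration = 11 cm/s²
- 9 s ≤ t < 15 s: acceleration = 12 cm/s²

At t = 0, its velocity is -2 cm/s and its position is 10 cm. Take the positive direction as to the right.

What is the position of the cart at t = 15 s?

On each constant-a segment, Δv = aΔt and Δx = v₀Δt + ½aΔt²; chain segment to segment.
0–6 s: v starts -2 cm/s; Δx = -2·6 + ½·-3·6² = -66 cm; v ends -20 cm/s.
6–9 s: v starts -20 cm/s; Δx = -20·3 + ½·11·3² = -10.5 cm; v ends 13 cm/s.
9–15 s: v starts 13 cm/s; Δx = 13·6 + ½·12·6² = 294 cm; v ends 85 cm/s.
x(15) = 10 + Σ Δx = 227.5 cm.

227.5 cm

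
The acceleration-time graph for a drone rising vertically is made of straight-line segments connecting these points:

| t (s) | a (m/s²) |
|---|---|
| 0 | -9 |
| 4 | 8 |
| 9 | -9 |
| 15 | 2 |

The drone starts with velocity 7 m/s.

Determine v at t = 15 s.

-18.5 m/s

Δv equals the area under the a-t graph; then v = v₀ + Δv.
0–4 s: ½(-9 + 8)(4) = -2 m/s
4–9 s: ½(8 + -9)(5) = -2.5 m/s
9–15 s: ½(-9 + 2)(6) = -21 m/s
Δv = -25.5 m/s, so v(15) = 7 + (-25.5) = -18.5 m/s.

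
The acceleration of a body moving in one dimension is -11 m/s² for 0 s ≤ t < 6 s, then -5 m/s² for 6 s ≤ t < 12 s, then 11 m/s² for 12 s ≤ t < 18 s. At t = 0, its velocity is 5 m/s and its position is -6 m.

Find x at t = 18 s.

-978 m

On each constant-a segment, Δv = aΔt and Δx = v₀Δt + ½aΔt²; chain segment to segment.
0–6 s: v starts 5 m/s; Δx = 5·6 + ½·-11·6² = -168 m; v ends -61 m/s.
6–12 s: v starts -61 m/s; Δx = -61·6 + ½·-5·6² = -456 m; v ends -91 m/s.
12–18 s: v starts -91 m/s; Δx = -91·6 + ½·11·6² = -348 m; v ends -25 m/s.
x(18) = -6 + Σ Δx = -978 m.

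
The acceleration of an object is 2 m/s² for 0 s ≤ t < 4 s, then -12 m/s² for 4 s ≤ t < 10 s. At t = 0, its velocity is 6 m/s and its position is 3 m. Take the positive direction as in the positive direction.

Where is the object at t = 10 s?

-89 m

On each constant-a segment, Δv = aΔt and Δx = v₀Δt + ½aΔt²; chain segment to segment.
0–4 s: v starts 6 m/s; Δx = 6·4 + ½·2·4² = 40 m; v ends 14 m/s.
4–10 s: v starts 14 m/s; Δx = 14·6 + ½·-12·6² = -132 m; v ends -58 m/s.
x(10) = 3 + Σ Δx = -89 m.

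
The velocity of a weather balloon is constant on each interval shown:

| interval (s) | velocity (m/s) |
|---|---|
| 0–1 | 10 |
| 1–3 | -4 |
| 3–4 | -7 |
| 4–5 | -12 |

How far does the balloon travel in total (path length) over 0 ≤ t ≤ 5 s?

Total distance travelled is ∫|v| dt — sum the magnitudes of each area piece.
0–1 s: |10| × 1 = 10 m
1–3 s: |-4| × 2 = 8 m
3–4 s: |-7| × 1 = 7 m
4–5 s: |-12| × 1 = 12 m
Total distance = 37 m

37 m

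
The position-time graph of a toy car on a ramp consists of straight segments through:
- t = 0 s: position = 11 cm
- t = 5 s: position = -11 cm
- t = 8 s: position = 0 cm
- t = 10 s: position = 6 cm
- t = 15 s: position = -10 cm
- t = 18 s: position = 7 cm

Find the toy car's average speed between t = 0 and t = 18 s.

Average speed = (total path length)/(elapsed time); on a piecewise-linear x-t graph the path length is Σ|Δx|.
0–5 s: |Δx| = |-11 − 11| = 22 cm
5–8 s: |Δx| = |0 − -11| = 11 cm
8–10 s: |Δx| = |6 − 0| = 6 cm
10–15 s: |Δx| = |-10 − 6| = 16 cm
15–18 s: |Δx| = |7 − -10| = 17 cm
Total path = 72 cm; average speed = 72/18 = 4 cm/s.

4 cm/s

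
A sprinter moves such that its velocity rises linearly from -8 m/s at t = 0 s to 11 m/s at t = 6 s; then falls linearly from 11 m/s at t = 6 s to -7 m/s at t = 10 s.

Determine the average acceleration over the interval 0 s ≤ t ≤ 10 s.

Average acceleration = Δv/Δt = (-7 − -8)/(10 − 0) = 0.1 m/s².

0.1 m/s²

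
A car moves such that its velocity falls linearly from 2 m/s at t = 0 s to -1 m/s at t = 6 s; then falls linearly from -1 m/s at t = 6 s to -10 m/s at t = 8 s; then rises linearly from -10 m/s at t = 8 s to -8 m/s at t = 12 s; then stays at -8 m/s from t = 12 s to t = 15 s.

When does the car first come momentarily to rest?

t = 4 s

v changes sign on 0–6 s (from 2 to -1); the graph is linear there, so v = 0 at t = 0 + (-2)·(6 − 0)/(-1 − 2) = 4 s.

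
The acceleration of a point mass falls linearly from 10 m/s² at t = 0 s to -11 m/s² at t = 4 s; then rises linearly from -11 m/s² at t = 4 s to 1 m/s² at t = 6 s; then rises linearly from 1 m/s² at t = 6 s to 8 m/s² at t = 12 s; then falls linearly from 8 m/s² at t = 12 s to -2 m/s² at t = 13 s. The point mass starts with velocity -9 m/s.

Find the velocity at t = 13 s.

Δv equals the area under the a-t graph; then v = v₀ + Δv.
0–4 s: ½(10 + -11)(4) = -2 m/s
4–6 s: ½(-11 + 1)(2) = -10 m/s
6–12 s: ½(1 + 8)(6) = 27 m/s
12–13 s: ½(8 + -2)(1) = 3 m/s
Δv = 18 m/s, so v(13) = -9 + (18) = 9 m/s.

9 m/s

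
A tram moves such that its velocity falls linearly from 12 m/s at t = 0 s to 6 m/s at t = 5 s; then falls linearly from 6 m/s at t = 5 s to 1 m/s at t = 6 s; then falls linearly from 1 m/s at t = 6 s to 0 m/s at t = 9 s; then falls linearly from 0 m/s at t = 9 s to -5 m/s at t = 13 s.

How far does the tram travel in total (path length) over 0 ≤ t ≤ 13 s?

60 m

Total distance travelled is ∫|v| dt — sum the magnitudes of each area piece.
0–5 s: |½(12 + 6)(5)| = 45 m
5–6 s: |½(6 + 1)(1)| = 3.5 m
6–9 s: |½(1 + 0)(3)| = 1.5 m
9–13 s: |½(0 + -5)(4)| = 10 m
Total distance = 60 m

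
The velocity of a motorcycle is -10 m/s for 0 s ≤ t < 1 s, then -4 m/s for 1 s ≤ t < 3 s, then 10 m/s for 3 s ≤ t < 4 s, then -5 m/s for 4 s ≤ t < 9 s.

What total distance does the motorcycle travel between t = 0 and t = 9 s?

53 m

Distance (not displacement) is the total path length: add the absolute areas under v-t.
0–1 s: |-10| × 1 = 10 m
1–3 s: |-4| × 2 = 8 m
3–4 s: |10| × 1 = 10 m
4–9 s: |-5| × 5 = 25 m
Total distance = 53 m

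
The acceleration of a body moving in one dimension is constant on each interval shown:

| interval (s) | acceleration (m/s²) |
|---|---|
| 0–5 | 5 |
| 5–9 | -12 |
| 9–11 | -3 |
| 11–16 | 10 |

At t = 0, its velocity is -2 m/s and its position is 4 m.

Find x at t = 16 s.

On each constant-a segment, Δv = aΔt and Δx = v₀Δt + ½aΔt²; chain segment to segment.
0–5 s: v starts -2 m/s; Δx = -2·5 + ½·5·5² = 52.5 m; v ends 23 m/s.
5–9 s: v starts 23 m/s; Δx = 23·4 + ½·-12·4² = -4 m; v ends -25 m/s.
9–11 s: v starts -25 m/s; Δx = -25·2 + ½·-3·2² = -56 m; v ends -31 m/s.
11–16 s: v starts -31 m/s; Δx = -31·5 + ½·10·5² = -30 m; v ends 19 m/s.
x(16) = 4 + Σ Δx = -33.5 m.

-33.5 m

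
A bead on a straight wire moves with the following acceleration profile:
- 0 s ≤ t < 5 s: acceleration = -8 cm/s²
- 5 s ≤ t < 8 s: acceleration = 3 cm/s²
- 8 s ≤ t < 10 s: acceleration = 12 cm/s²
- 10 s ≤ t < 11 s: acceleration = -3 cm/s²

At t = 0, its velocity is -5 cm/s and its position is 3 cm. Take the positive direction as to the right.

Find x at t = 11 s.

On each constant-a segment, Δv = aΔt and Δx = v₀Δt + ½aΔt²; chain segment to segment.
0–5 s: v starts -5 cm/s; Δx = -5·5 + ½·-8·5² = -125 cm; v ends -45 cm/s.
5–8 s: v starts -45 cm/s; Δx = -45·3 + ½·3·3² = -121.5 cm; v ends -36 cm/s.
8–10 s: v starts -36 cm/s; Δx = -36·2 + ½·12·2² = -48 cm; v ends -12 cm/s.
10–11 s: v starts -12 cm/s; Δx = -12·1 + ½·-3·1² = -13.5 cm; v ends -15 cm/s.
x(11) = 3 + Σ Δx = -305 cm.

-305 cm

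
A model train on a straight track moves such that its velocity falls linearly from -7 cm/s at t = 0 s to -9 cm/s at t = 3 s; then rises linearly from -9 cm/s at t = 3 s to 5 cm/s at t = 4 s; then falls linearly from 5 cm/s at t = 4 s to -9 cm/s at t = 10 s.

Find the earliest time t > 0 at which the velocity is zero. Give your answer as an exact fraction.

t = 51/14 s

v changes sign on 3–4 s (from -9 to 5); the graph is linear there, so v = 0 at t = 3 + (9)·(4 − 3)/(5 − -9) = 51/14 s.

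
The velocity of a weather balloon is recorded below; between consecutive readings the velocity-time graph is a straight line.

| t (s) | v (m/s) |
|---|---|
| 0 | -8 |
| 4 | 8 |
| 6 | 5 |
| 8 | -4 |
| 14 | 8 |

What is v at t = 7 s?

0.5 m/s

On 6–8 s the graph is linear from 5 to -4 m/s: v(7) = 5 + (-4 − 5)·(7 − 6)/(8 − 6) = 0.5 m/s.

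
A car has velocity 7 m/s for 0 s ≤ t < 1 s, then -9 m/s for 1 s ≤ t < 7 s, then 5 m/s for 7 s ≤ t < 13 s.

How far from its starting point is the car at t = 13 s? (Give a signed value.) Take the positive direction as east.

Displacement is the signed area under the v-t curve.
0–1 s: 7 × 1 = 7 m
1–7 s: -9 × 6 = -54 m
7–13 s: 5 × 6 = 30 m
Net displacement = -17 m

-17 m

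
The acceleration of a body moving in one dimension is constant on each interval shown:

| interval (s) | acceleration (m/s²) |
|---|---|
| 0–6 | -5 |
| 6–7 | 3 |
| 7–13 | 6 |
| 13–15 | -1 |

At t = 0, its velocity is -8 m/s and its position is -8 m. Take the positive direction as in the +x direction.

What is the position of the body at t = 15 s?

On each constant-a segment, Δv = aΔt and Δx = v₀Δt + ½aΔt²; chain segment to segment.
0–6 s: v starts -8 m/s; Δx = -8·6 + ½·-5·6² = -138 m; v ends -38 m/s.
6–7 s: v starts -38 m/s; Δx = -38·1 + ½·3·1² = -36.5 m; v ends -35 m/s.
7–13 s: v starts -35 m/s; Δx = -35·6 + ½·6·6² = -102 m; v ends 1 m/s.
13–15 s: v starts 1 m/s; Δx = 1·2 + ½·-1·2² = 0 m; v ends -1 m/s.
x(15) = -8 + Σ Δx = -284.5 m.

-284.5 m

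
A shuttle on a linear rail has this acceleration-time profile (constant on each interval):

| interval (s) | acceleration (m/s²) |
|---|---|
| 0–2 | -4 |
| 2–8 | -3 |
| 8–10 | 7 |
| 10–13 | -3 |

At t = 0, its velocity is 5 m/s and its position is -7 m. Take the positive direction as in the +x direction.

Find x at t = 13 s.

On each constant-a segment, Δv = aΔt and Δx = v₀Δt + ½aΔt²; chain segment to segment.
0–2 s: v starts 5 m/s; Δx = 5·2 + ½·-4·2² = 2 m; v ends -3 m/s.
2–8 s: v starts -3 m/s; Δx = -3·6 + ½·-3·6² = -72 m; v ends -21 m/s.
8–10 s: v starts -21 m/s; Δx = -21·2 + ½·7·2² = -28 m; v ends -7 m/s.
10–13 s: v starts -7 m/s; Δx = -7·3 + ½·-3·3² = -34.5 m; v ends -16 m/s.
x(13) = -7 + Σ Δx = -139.5 m.

-139.5 m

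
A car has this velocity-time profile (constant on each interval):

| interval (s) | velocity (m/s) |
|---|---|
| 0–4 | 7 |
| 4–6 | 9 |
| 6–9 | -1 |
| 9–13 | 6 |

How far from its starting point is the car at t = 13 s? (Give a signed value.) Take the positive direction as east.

Net displacement equals the area under the velocity-time graph (areas below the axis count negative).
0–4 s: 7 × 4 = 28 m
4–6 s: 9 × 2 = 18 m
6–9 s: -1 × 3 = -3 m
9–13 s: 6 × 4 = 24 m
Net displacement = 67 m

67 m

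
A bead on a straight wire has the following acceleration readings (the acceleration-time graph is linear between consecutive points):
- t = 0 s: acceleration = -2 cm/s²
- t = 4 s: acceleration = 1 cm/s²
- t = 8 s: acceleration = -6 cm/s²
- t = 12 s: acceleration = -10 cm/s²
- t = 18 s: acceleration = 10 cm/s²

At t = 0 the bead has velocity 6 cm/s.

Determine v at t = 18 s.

-38 cm/s

Δv equals the area under the a-t graph; then v = v₀ + Δv.
0–4 s: ½(-2 + 1)(4) = -2 cm/s
4–8 s: ½(1 + -6)(4) = -10 cm/s
8–12 s: ½(-6 + -10)(4) = -32 cm/s
12–18 s: ½(-10 + 10)(6) = 0 cm/s
Δv = -44 cm/s, so v(18) = 6 + (-44) = -38 cm/s.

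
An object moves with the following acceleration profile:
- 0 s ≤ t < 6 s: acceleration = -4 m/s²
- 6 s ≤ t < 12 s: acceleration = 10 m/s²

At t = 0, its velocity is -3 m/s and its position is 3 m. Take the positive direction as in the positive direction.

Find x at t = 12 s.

-69 m

On each constant-a segment, Δv = aΔt and Δx = v₀Δt + ½aΔt²; chain segment to segment.
0–6 s: v starts -3 m/s; Δx = -3·6 + ½·-4·6² = -90 m; v ends -27 m/s.
6–12 s: v starts -27 m/s; Δx = -27·6 + ½·10·6² = 18 m; v ends 33 m/s.
x(12) = 3 + Σ Δx = -69 m.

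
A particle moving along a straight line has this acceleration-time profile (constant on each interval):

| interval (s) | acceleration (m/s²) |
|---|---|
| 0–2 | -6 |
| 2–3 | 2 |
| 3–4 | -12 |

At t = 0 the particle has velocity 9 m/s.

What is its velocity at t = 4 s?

-13 m/s

Δv equals the area under the a-t graph; then v = v₀ + Δv.
0–2 s: -6 × 2 = -12 m/s
2–3 s: 2 × 1 = 2 m/s
3–4 s: -12 × 1 = -12 m/s
Δv = -22 m/s, so v(4) = 9 + (-22) = -13 m/s.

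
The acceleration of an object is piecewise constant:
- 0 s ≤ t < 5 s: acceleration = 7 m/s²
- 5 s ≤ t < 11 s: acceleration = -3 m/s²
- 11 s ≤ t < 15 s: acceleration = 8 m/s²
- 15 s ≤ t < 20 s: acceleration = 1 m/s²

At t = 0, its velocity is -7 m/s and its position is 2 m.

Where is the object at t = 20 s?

On each constant-a segment, Δv = aΔt and Δx = v₀Δt + ½aΔt²; chain segment to segment.
0–5 s: v starts -7 m/s; Δx = -7·5 + ½·7·5² = 52.5 m; v ends 28 m/s.
5–11 s: v starts 28 m/s; Δx = 28·6 + ½·-3·6² = 114 m; v ends 10 m/s.
11–15 s: v starts 10 m/s; Δx = 10·4 + ½·8·4² = 104 m; v ends 42 m/s.
15–20 s: v starts 42 m/s; Δx = 42·5 + ½·1·5² = 222.5 m; v ends 47 m/s.
x(20) = 2 + Σ Δx = 495 m.

495 m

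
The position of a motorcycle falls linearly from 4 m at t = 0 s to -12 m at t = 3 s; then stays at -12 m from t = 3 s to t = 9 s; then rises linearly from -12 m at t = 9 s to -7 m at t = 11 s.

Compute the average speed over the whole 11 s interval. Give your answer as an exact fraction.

21/11 m/s

Average speed = (total path length)/(elapsed time); on a piecewise-linear x-t graph the path length is Σ|Δx|.
0–3 s: |Δx| = |-12 − 4| = 16 m
3–9 s: |Δx| = |-12 − -12| = 0 m
9–11 s: |Δx| = |-7 − -12| = 5 m
Total path = 21 m; average speed = 21/11 = 21/11 m/s.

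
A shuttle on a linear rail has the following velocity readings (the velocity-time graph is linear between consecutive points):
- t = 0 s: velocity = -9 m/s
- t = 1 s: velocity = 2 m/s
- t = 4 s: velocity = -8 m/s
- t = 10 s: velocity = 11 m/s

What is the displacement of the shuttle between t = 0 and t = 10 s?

-3.5 m

Net displacement equals the area under the velocity-time graph (areas below the axis count negative).
0–1 s: ½(-9 + 2)(1) = -3.5 m
1–4 s: ½(2 + -8)(3) = -9 m
4–10 s: ½(-8 + 11)(6) = 9 m
Net displacement = -3.5 m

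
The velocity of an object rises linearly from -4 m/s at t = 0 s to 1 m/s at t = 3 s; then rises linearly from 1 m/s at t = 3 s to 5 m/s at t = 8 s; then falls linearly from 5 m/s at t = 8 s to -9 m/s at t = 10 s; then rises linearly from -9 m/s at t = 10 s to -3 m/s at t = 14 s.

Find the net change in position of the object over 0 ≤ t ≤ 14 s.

-17.5 m

Displacement is the signed area under the v-t curve.
0–3 s: ½(-4 + 1)(3) = -4.5 m
3–8 s: ½(1 + 5)(5) = 15 m
8–10 s: ½(5 + -9)(2) = -4 m
10–14 s: ½(-9 + -3)(4) = -24 m
Net displacement = -17.5 m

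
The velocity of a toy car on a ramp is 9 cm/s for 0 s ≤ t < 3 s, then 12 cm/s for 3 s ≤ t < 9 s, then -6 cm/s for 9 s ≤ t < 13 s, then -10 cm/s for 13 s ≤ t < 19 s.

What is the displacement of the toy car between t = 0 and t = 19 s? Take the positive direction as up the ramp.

15 cm

Net displacement equals the area under the velocity-time graph (areas below the axis count negative).
0–3 s: 9 × 3 = 27 cm
3–9 s: 12 × 6 = 72 cm
9–13 s: -6 × 4 = -24 cm
13–19 s: -10 × 6 = -60 cm
Net displacement = 15 cm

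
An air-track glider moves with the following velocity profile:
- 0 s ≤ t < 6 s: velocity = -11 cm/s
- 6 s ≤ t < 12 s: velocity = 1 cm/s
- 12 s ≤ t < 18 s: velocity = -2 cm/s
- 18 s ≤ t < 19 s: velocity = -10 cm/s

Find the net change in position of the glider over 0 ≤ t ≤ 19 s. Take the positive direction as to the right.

Displacement is the signed area under the v-t curve.
0–6 s: -11 × 6 = -66 cm
6–12 s: 1 × 6 = 6 cm
12–18 s: -2 × 6 = -12 cm
18–19 s: -10 × 1 = -10 cm
Net displacement = -82 cm

-82 cm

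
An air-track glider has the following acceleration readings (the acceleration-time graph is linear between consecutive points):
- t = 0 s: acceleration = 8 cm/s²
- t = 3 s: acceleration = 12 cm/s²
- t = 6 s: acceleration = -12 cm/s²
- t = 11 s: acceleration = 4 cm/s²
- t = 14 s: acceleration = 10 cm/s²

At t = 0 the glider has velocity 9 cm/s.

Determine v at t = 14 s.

40 cm/s

Δv equals the area under the a-t graph; then v = v₀ + Δv.
0–3 s: ½(8 + 12)(3) = 30 cm/s
3–6 s: ½(12 + -12)(3) = 0 cm/s
6–11 s: ½(-12 + 4)(5) = -20 cm/s
11–14 s: ½(4 + 10)(3) = 21 cm/s
Δv = 31 cm/s, so v(14) = 9 + (31) = 40 cm/s.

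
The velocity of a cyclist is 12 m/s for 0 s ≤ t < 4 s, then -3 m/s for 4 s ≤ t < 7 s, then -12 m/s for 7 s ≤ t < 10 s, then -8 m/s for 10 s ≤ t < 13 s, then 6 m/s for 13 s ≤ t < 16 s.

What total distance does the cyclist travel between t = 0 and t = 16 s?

135 m

Distance (not displacement) is the total path length: add the absolute areas under v-t.
0–4 s: |12| × 4 = 48 m
4–7 s: |-3| × 3 = 9 m
7–10 s: |-12| × 3 = 36 m
10–13 s: |-8| × 3 = 24 m
13–16 s: |6| × 3 = 18 m
Total distance = 135 m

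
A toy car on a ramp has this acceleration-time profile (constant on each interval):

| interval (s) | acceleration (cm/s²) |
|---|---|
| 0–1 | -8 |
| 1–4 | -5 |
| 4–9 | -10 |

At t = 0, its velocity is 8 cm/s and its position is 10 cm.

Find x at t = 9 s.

On each constant-a segment, Δv = aΔt and Δx = v₀Δt + ½aΔt²; chain segment to segment.
0–1 s: v starts 8 cm/s; Δx = 8·1 + ½·-8·1² = 4 cm; v ends 0 cm/s.
1–4 s: v starts 0 cm/s; Δx = 0·3 + ½·-5·3² = -22.5 cm; v ends -15 cm/s.
4–9 s: v starts -15 cm/s; Δx = -15·5 + ½·-10·5² = -200 cm; v ends -65 cm/s.
x(9) = 10 + Σ Δx = -208.5 cm.

-208.5 cm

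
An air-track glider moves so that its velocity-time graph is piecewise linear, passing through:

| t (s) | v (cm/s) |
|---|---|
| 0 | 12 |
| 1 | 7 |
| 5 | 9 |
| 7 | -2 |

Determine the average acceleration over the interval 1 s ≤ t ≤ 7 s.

Average acceleration = Δv/Δt = (-2 − 7)/(7 − 1) = -1.5 cm/s².

-1.5 cm/s²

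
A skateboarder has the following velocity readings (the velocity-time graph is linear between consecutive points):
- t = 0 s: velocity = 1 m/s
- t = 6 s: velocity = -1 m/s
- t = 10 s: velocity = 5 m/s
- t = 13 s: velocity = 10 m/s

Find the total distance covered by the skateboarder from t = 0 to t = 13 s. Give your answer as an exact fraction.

Distance (not displacement) is the total path length: add the absolute areas under v-t.
0–6 s: v = 0 at t = 3 s; triangle areas 1.5 + 1.5 = 3 m
6–10 s: v = 0 at t = 20/3 s; triangle areas 1/3 + 25/3 = 26/3 m
10–13 s: |½(5 + 10)(3)| = 22.5 m
Total distance = 205/6 m

205/6 m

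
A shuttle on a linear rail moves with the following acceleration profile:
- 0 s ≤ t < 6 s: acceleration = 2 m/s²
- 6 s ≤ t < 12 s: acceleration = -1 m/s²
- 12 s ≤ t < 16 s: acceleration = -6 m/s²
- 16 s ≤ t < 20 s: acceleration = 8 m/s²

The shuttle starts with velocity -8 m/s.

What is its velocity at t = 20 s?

6 m/s

Δv equals the area under the a-t graph; then v = v₀ + Δv.
0–6 s: 2 × 6 = 12 m/s
6–12 s: -1 × 6 = -6 m/s
12–16 s: -6 × 4 = -24 m/s
16–20 s: 8 × 4 = 32 m/s
Δv = 14 m/s, so v(20) = -8 + (14) = 6 m/s.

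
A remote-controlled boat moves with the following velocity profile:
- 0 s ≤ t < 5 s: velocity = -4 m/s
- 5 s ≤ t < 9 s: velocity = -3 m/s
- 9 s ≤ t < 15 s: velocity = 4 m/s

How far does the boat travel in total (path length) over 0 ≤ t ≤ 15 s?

56 m

Total distance travelled is ∫|v| dt — sum the magnitudes of each area piece.
0–5 s: |-4| × 5 = 20 m
5–9 s: |-3| × 4 = 12 m
9–15 s: |4| × 6 = 24 m
Total distance = 56 m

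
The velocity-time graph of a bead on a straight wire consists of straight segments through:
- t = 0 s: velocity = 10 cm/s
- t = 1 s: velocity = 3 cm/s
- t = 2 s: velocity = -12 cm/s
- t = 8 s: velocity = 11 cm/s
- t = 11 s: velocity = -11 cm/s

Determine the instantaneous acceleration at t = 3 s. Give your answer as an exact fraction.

Acceleration is the slope of the v-t graph on 2–8 s: (11 − -12)/(8 − 2) = 23/6 cm/s².

23/6 cm/s²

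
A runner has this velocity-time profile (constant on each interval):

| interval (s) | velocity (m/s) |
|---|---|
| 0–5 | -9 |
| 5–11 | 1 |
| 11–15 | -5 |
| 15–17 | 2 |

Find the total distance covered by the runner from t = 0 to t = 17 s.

75 m

Total distance travelled is ∫|v| dt — sum the magnitudes of each area piece.
0–5 s: |-9| × 5 = 45 m
5–11 s: |1| × 6 = 6 m
11–15 s: |-5| × 4 = 20 m
15–17 s: |2| × 2 = 4 m
Total distance = 75 m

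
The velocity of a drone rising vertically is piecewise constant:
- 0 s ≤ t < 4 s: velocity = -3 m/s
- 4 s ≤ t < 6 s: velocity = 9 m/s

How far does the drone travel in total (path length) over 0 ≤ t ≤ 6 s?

30 m

Total distance travelled is ∫|v| dt — sum the magnitudes of each area piece.
0–4 s: |-3| × 4 = 12 m
4–6 s: |9| × 2 = 18 m
Total distance = 30 m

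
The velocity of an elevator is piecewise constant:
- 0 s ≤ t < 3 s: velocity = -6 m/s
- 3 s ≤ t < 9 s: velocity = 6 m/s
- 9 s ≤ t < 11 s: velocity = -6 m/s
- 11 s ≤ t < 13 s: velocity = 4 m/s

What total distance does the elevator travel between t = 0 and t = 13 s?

Total distance travelled is ∫|v| dt — sum the magnitudes of each area piece.
0–3 s: |-6| × 3 = 18 m
3–9 s: |6| × 6 = 36 m
9–11 s: |-6| × 2 = 12 m
11–13 s: |4| × 2 = 8 m
Total distance = 74 m

74 m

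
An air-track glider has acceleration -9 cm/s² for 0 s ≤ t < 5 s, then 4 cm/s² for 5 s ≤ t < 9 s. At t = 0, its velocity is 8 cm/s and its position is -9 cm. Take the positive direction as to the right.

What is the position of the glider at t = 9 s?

On each constant-a segment, Δv = aΔt and Δx = v₀Δt + ½aΔt²; chain segment to segment.
0–5 s: v starts 8 cm/s; Δx = 8·5 + ½·-9·5² = -72.5 cm; v ends -37 cm/s.
5–9 s: v starts -37 cm/s; Δx = -37·4 + ½·4·4² = -116 cm; v ends -21 cm/s.
x(9) = -9 + Σ Δx = -197.5 cm.

-197.5 cm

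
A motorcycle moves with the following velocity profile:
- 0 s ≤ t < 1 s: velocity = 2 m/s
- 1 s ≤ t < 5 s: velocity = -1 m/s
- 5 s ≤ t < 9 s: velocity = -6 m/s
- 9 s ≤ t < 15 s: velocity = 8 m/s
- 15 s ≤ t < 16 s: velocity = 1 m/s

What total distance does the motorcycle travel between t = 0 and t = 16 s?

79 m

Distance (not displacement) is the total path length: add the absolute areas under v-t.
0–1 s: |2| × 1 = 2 m
1–5 s: |-1| × 4 = 4 m
5–9 s: |-6| × 4 = 24 m
9–15 s: |8| × 6 = 48 m
15–16 s: |1| × 1 = 1 m
Total distance = 79 m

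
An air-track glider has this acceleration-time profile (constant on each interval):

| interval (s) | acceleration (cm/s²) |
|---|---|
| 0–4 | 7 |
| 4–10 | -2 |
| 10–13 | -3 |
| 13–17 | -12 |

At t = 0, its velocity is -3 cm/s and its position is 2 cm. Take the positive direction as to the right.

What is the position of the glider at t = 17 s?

105.5 cm

On each constant-a segment, Δv = aΔt and Δx = v₀Δt + ½aΔt²; chain segment to segment.
0–4 s: v starts -3 cm/s; Δx = -3·4 + ½·7·4² = 44 cm; v ends 25 cm/s.
4–10 s: v starts 25 cm/s; Δx = 25·6 + ½·-2·6² = 114 cm; v ends 13 cm/s.
10–13 s: v starts 13 cm/s; Δx = 13·3 + ½·-3·3² = 25.5 cm; v ends 4 cm/s.
13–17 s: v starts 4 cm/s; Δx = 4·4 + ½·-12·4² = -80 cm; v ends -44 cm/s.
x(17) = 2 + Σ Δx = 105.5 cm.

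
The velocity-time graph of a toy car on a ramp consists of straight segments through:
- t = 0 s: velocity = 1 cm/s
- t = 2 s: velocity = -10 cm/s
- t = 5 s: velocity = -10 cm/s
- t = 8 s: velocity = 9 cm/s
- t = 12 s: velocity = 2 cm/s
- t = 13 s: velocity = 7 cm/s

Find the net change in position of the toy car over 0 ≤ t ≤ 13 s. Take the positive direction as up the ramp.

-14 cm

Displacement is the signed area under the v-t curve.
0–2 s: ½(1 + -10)(2) = -9 cm
2–5 s: -10 × 3 = -30 cm
5–8 s: ½(-10 + 9)(3) = -1.5 cm
8–12 s: ½(9 + 2)(4) = 22 cm
12–13 s: ½(2 + 7)(1) = 4.5 cm
Net displacement = -14 cm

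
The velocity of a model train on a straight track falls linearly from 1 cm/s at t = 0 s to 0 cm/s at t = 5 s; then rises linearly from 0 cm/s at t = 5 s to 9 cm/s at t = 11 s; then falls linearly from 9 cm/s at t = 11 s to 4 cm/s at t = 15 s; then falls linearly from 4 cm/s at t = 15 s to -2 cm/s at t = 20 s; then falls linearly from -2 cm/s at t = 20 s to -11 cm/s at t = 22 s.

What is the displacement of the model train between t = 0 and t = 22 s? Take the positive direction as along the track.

Net displacement equals the area under the velocity-time graph (areas below the axis count negative).
0–5 s: ½(1 + 0)(5) = 2.5 cm
5–11 s: ½(0 + 9)(6) = 27 cm
11–15 s: ½(9 + 4)(4) = 26 cm
15–20 s: ½(4 + -2)(5) = 5 cm
20–22 s: ½(-2 + -11)(2) = -13 cm
Net displacement = 47.5 cm

47.5 cm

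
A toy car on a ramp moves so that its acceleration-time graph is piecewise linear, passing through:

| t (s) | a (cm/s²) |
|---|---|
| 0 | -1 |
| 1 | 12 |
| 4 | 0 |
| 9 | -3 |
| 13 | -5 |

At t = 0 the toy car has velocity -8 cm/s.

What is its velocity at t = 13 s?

Δv equals the area under the a-t graph; then v = v₀ + Δv.
0–1 s: ½(-1 + 12)(1) = 5.5 cm/s
1–4 s: ½(12 + 0)(3) = 18 cm/s
4–9 s: ½(0 + -3)(5) = -7.5 cm/s
9–13 s: ½(-3 + -5)(4) = -16 cm/s
Δv = 0 cm/s, so v(13) = -8 + (0) = -8 cm/s.

-8 cm/s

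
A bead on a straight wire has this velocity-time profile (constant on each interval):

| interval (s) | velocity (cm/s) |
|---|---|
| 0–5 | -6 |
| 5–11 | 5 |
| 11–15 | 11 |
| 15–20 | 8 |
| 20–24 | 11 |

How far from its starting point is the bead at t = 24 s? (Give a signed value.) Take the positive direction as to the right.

Net displacement equals the area under the velocity-time graph (areas below the axis count negative).
0–5 s: -6 × 5 = -30 cm
5–11 s: 5 × 6 = 30 cm
11–15 s: 11 × 4 = 44 cm
15–20 s: 8 × 5 = 40 cm
20–24 s: 11 × 4 = 44 cm
Net displacement = 128 cm

128 cm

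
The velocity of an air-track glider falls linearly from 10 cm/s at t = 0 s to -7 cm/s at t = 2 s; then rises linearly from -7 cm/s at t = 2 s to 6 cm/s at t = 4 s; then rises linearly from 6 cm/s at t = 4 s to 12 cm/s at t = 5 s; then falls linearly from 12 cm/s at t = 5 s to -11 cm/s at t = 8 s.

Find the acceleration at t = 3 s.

6.5 cm/s²

Acceleration is the slope of the v-t graph on 2–4 s: (6 − -7)/(4 − 2) = 6.5 cm/s².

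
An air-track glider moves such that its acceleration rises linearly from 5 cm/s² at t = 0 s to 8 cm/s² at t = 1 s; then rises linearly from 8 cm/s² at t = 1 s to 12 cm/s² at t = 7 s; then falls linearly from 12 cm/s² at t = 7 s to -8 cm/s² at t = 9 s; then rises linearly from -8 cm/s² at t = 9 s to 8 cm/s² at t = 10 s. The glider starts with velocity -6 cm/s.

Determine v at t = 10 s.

64.5 cm/s

Δv equals the area under the a-t graph; then v = v₀ + Δv.
0–1 s: ½(5 + 8)(1) = 6.5 cm/s
1–7 s: ½(8 + 12)(6) = 60 cm/s
7–9 s: ½(12 + -8)(2) = 4 cm/s
9–10 s: ½(-8 + 8)(1) = 0 cm/s
Δv = 70.5 cm/s, so v(10) = -6 + (70.5) = 64.5 cm/s.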